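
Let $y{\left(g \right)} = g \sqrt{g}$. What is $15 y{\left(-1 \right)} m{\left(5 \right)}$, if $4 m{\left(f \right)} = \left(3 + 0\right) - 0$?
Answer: $- \frac{45 i}{4} \approx - 11.25 i$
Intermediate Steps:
$y{\left(g \right)} = g^{\frac{3}{2}}$
$m{\left(f \right)} = \frac{3}{4}$ ($m{\left(f \right)} = \frac{\left(3 + 0\right) - 0}{4} = \frac{3 + 0}{4} = \frac{1}{4} \cdot 3 = \frac{3}{4}$)
$15 y{\left(-1 \right)} m{\left(5 \right)} = 15 \left(-1\right)^{\frac{3}{2}} \cdot \frac{3}{4} = 15 \left(- i\right) \frac{3}{4} = - 15 i \frac{3}{4} = - \frac{45 i}{4}$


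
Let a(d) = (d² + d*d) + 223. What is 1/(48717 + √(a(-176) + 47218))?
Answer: 48717/2373236696 - √109393/2373236696 ≈ 2.0388e-5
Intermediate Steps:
a(d) = 223 + 2*d² (a(d) = (d² + d²) + 223 = 2*d² + 223 = 223 + 2*d²)
1/(48717 + √(a(-176) + 47218)) = 1/(48717 + √((223 + 2*(-176)²) + 47218)) = 1/(48717 + √((223 + 2*30976) + 47218)) = 1/(48717 + √((223 + 61952) + 47218)) = 1/(48717 + √(62175 + 47218)) = 1/(48717 + √109393)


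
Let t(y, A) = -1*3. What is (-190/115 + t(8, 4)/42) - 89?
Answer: -29213/322 ≈ -90.724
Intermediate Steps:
t(y, A) = -3
(-190/115 + t(8, 4)/42) - 89 = (-190/115 - 3/42) - 89 = (-190*1/115 - 3*1/42) - 89 = (-38/23 - 1/14) - 89 = -555/322 - 89 = -29213/322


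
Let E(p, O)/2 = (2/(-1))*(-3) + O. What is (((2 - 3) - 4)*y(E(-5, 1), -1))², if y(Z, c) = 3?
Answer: 225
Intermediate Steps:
E(p, O) = 12 + 2*O (E(p, O) = 2*((2/(-1))*(-3) + O) = 2*((2*(-1))*(-3) + O) = 2*(-2*(-3) + O) = 2*(6 + O) = 12 + 2*O)
(((2 - 3) - 4)*y(E(-5, 1), -1))² = (((2 - 3) - 4)*3)² = ((-1 - 4)*3)² = (-5*3)² = (-15)² = 225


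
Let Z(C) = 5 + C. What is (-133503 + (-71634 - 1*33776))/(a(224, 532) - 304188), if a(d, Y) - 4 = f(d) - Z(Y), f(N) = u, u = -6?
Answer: 238913/304727 ≈ 0.78402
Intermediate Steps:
f(N) = -6
a(d, Y) = -7 - Y (a(d, Y) = 4 + (-6 - (5 + Y)) = 4 + (-6 + (-5 - Y)) = 4 + (-11 - Y) = -7 - Y)
(-133503 + (-71634 - 1*33776))/(a(224, 532) - 304188) = (-133503 + (-71634 - 1*33776))/((-7 - 1*532) - 304188) = (-133503 + (-71634 - 33776))/((-7 - 532) - 304188) = (-133503 - 105410)/(-539 - 304188) = -238913/(-304727) = -238913*(-1/304727) = 238913/304727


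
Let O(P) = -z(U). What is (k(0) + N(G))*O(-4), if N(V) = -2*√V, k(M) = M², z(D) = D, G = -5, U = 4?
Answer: 8*I*√5 ≈ 17.889*I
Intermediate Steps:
O(P) = -4 (O(P) = -1*4 = -4)
(k(0) + N(G))*O(-4) = (0² - 2*I*√5)*(-4) = (0 - 2*I*√5)*(-4) = -2*I*√5*(-4) = 8*I*√5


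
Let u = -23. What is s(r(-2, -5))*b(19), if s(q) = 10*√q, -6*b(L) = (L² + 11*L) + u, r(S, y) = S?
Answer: -2735*I*√2/3 ≈ -1289.3*I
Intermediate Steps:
b(L) = 23/6 - 11*L/6 - L²/6 (b(L) = -((L² + 11*L) - 23)/6 = -(-23 + L² + 11*L)/6 = 23/6 - 11*L/6 - L²/6)
s(r(-2, -5))*b(19) = (10*√(-2))*(23/6 - 11/6*19 - ⅙*19²) = (10*(I*√2))*(23/6 - 209/6 - ⅙*361) = (10*I*√2)*(23/6 - 209/6 - 361/6) = (10*I*√2)*(-547/6) = -2735*I*√2/3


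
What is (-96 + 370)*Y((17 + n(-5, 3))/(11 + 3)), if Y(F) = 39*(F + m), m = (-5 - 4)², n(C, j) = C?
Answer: 6123078/7 ≈ 8.7473e+5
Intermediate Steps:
m = 81 (m = (-9)² = 81)
Y(F) = 3159 + 39*F (Y(F) = 39*(F + 81) = 39*(81 + F) = 3159 + 39*F)
(-96 + 370)*Y((17 + n(-5, 3))/(11 + 3)) = (-96 + 370)*(3159 + 39*((17 - 5)/(11 + 3))) = 274*(3159 + 39*(12/14)) = 274*(3159 + 39*(12*(1/14))) = 274*(3159 + 39*(6/7)) = 274*(3159 + 234/7) = 274*(22347/7) = 6123078/7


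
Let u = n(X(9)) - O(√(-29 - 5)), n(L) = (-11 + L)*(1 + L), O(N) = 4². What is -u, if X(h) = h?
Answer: 36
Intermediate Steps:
O(N) = 16
n(L) = (1 + L)*(-11 + L)
u = -36 (u = (-11 + 9² - 10*9) - 1*16 = (-11 + 81 - 90) - 16 = -20 - 16 = -36)
-u = -1*(-36) = 36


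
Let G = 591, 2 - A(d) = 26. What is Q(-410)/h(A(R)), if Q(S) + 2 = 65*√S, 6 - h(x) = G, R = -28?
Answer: 2/585 - I*√410/9 ≈ 0.0034188 - 2.2498*I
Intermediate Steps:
A(d) = -24 (A(d) = 2 - 1*26 = 2 - 26 = -24)
h(x) = -585 (h(x) = 6 - 1*591 = 6 - 591 = -585)
Q(S) = -2 + 65*√S
Q(-410)/h(A(R)) = (-2 + 65*√(-410))/(-585) = (-2 + 65*(I*√410))*(-1/585) = (-2 + 65*I*√410)*(-1/585) = 2/585 - I*√410/9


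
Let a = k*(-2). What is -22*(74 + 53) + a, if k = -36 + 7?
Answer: -2736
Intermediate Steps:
k = -29
a = 58 (a = -29*(-2) = 58)
-22*(74 + 53) + a = -22*(74 + 53) + 58 = -22*127 + 58 = -2794 + 58 = -2736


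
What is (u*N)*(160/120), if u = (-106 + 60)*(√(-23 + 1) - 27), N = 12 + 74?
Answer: 142416 - 15824*I*√22/3 ≈ 1.4242e+5 - 24740.0*I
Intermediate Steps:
N = 86
u = 1242 - 46*I*√22 (u = -46*(√(-22) - 27) = -46*(I*√22 - 27) = -46*(-27 + I*√22) = 1242 - 46*I*√22 ≈ 1242.0 - 215.76*I)
(u*N)*(160/120) = ((1242 - 46*I*√22)*86)*(160/120) = (106812 - 3956*I*√22)*(160*(1/120)) = (106812 - 3956*I*√22)*(4/3) = 142416 - 15824*I*√22/3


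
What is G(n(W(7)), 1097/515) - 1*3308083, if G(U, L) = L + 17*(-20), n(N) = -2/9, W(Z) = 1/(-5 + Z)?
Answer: -1703836748/515 ≈ -3.3084e+6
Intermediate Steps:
n(N) = -2/9 (n(N) = -2*1/9 = -2/9)
G(U, L) = -340 + L (G(U, L) = L - 340 = -340 + L)
G(n(W(7)), 1097/515) - 1*3308083 = (-340 + 1097/515) - 1*3308083 = (-340 + 1097*(1/515)) - 3308083 = (-340 + 1097/515) - 3308083 = -174003/515 - 3308083 = -1703836748/515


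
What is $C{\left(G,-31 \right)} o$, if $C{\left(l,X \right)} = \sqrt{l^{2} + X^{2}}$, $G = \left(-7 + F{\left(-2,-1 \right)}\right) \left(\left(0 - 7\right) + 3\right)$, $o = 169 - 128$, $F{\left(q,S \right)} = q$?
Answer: $41 \sqrt{2257} \approx 1947.8$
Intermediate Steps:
$o = 41$ ($o = 169 - 128 = 41$)
$G = 36$ ($G = \left(-7 - 2\right) \left(\left(0 - 7\right) + 3\right) = - 9 \left(\left(0 - 7\right) + 3\right) = - 9 \left(-7 + 3\right) = \left(-9\right) \left(-4\right) = 36$)
$C{\left(l,X \right)} = \sqrt{X^{2} + l^{2}}$
$C{\left(G,-31 \right)} o = \sqrt{\left(-31\right)^{2} + 36^{2}} \cdot 41 = \sqrt{961 + 1296} \cdot 41 = \sqrt{2257} \cdot 41 = 41 \sqrt{2257}$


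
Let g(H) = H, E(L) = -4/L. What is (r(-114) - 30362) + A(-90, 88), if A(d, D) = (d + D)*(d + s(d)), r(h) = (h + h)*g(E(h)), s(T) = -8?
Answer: -30174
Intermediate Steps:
r(h) = -8 (r(h) = (h + h)*(-4/h) = (2*h)*(-4/h) = -8)
A(d, D) = (-8 + d)*(D + d) (A(d, D) = (d + D)*(d - 8) = (D + d)*(-8 + d) = (-8 + d)*(D + d))
(r(-114) - 30362) + A(-90, 88) = (-8 - 30362) + ((-90)² - 8*88 - 8*(-90) + 88*(-90)) = -30370 + (8100 - 704 + 720 - 7920) = -30370 + 196 = -30174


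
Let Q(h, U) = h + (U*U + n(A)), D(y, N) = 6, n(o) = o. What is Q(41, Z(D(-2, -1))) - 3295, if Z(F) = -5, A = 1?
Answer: -3228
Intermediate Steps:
Q(h, U) = 1 + h + U² (Q(h, U) = h + (U*U + 1) = h + (U² + 1) = h + (1 + U²) = 1 + h + U²)
Q(41, Z(D(-2, -1))) - 3295 = (1 + 41 + (-5)²) - 3295 = (1 + 41 + 25) - 3295 = 67 - 3295 = -3228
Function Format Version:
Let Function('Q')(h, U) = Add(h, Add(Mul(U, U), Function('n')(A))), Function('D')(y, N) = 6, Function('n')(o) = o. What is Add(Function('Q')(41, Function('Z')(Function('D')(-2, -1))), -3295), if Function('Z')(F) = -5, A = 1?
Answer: -3228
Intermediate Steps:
Function('Q')(h, U) = Add(1, h, Pow(U, 2)) (Function('Q')(h, U) = Add(h, Add(Mul(U, U), 1)) = Add(h, Add(Pow(U, 2), 1)) = Add(h, Add(1, Pow(U, 2))) = Add(1, h, Pow(U, 2)))
Add(Function('Q')(41, Function('Z')(Function('D')(-2, -1))), -3295) = Add(Add(1, 41, Pow(-5, 2)), -3295) = Add(Add(1, 41, 25), -3295) = Add(67, -3295) = -3228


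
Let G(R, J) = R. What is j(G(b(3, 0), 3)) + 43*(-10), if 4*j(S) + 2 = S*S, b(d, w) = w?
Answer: -861/2 ≈ -430.50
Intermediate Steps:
j(S) = -½ + S²/4 (j(S) = -½ + (S*S)/4 = -½ + S²/4)
j(G(b(3, 0), 3)) + 43*(-10) = (-½ + (¼)*0²) + 43*(-10) = (-½ + (¼)*0) - 430 = (-½ + 0) - 430 = -½ - 430 = -861/2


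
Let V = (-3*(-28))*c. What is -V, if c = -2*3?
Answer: 504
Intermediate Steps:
c = -6
V = -504 (V = -3*(-28)*(-6) = 84*(-6) = -504)
-V = -1*(-504) = 504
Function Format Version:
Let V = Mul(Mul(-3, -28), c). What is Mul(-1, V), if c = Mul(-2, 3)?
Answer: 504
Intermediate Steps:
c = -6
V = -504 (V = Mul(Mul(-3, -28), -6) = Mul(84, -6) = -504)
Mul(-1, V) = Mul(-1, -504) = 504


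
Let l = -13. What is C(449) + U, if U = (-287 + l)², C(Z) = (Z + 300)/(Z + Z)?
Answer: 80820749/898 ≈ 90001.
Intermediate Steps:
C(Z) = (300 + Z)/(2*Z) (C(Z) = (300 + Z)/((2*Z)) = (300 + Z)*(1/(2*Z)) = (300 + Z)/(2*Z))
U = 90000 (U = (-287 - 13)² = (-300)² = 90000)
C(449) + U = (½)*(300 + 449)/449 + 90000 = (½)*(1/449)*749 + 90000 = 749/898 + 90000 = 80820749/898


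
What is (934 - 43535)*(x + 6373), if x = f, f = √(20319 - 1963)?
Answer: -271496173 - 85202*√4589 ≈ -2.7727e+8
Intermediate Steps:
f = 2*√4589 (f = √18356 = 2*√4589 ≈ 135.48)
x = 2*√4589 ≈ 135.48
(934 - 43535)*(x + 6373) = (934 - 43535)*(2*√4589 + 6373) = -42601*(6373 + 2*√4589) = -271496173 - 85202*√4589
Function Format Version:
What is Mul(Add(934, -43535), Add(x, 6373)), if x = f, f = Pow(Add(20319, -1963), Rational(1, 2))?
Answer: Add(-271496173, Mul(-85202, Pow(4589, Rational(1, 2)))) ≈ -2.7727e+8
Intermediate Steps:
f = Mul(2, Pow(4589, Rational(1, 2))) (f = Pow(18356, Rational(1, 2)) = Mul(2, Pow(4589, Rational(1, 2))) ≈ 135.48)
x = Mul(2, Pow(4589, Rational(1, 2))) ≈ 135.48
Mul(Add(934, -43535), Add(x, 6373)) = Mul(Add(934, -43535), Add(Mul(2, Pow(4589, Rational(1, 2))), 6373)) = Mul(-42601, Add(6373, Mul(2, Pow(4589, Rational(1, 2))))) = Add(-271496173, Mul(-85202, Pow(4589, Rational(1, 2))))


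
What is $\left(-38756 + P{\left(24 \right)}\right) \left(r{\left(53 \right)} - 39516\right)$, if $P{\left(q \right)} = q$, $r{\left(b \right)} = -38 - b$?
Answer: $1534058324$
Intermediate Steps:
$\left(-38756 + P{\left(24 \right)}\right) \left(r{\left(53 \right)} - 39516\right) = \left(-38756 + 24\right) \left(\left(-38 - 53\right) - 39516\right) = - 38732 \left(\left(-38 - 53\right) - 39516\right) = - 38732 \left(-91 - 39516\right) = \left(-38732\right) \left(-39607\right) = 1534058324$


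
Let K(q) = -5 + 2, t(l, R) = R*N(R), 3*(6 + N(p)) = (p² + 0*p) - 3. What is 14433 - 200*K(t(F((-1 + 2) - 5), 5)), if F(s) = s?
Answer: 15033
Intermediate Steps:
N(p) = -7 + p²/3 (N(p) = -6 + ((p² + 0*p) - 3)/3 = -6 + ((p² + 0) - 3)/3 = -6 + (p² - 3)/3 = -6 + (-3 + p²)/3 = -6 + (-1 + p²/3) = -7 + p²/3)
t(l, R) = R*(-7 + R²/3)
K(q) = -3
14433 - 200*K(t(F((-1 + 2) - 5), 5)) = 14433 - 200*(-3) = 14433 - 1*(-600) = 14433 + 600 = 15033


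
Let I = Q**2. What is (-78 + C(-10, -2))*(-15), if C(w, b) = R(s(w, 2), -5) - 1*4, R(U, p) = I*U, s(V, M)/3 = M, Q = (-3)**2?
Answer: -6060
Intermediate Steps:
Q = 9
I = 81 (I = 9**2 = 81)
s(V, M) = 3*M
R(U, p) = 81*U
C(w, b) = 482 (C(w, b) = 81*(3*2) - 1*4 = 81*6 - 4 = 486 - 4 = 482)
(-78 + C(-10, -2))*(-15) = (-78 + 482)*(-15) = 404*(-15) = -6060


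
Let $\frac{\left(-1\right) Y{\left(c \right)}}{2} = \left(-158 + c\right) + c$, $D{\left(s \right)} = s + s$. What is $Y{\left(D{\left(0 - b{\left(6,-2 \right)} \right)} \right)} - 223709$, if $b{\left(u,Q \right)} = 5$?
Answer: $-223353$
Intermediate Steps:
$D{\left(s \right)} = 2 s$
$Y{\left(c \right)} = 316 - 4 c$ ($Y{\left(c \right)} = - 2 \left(\left(-158 + c\right) + c\right) = - 2 \left(-158 + 2 c\right) = 316 - 4 c$)
$Y{\left(D{\left(0 - b{\left(6,-2 \right)} \right)} \right)} - 223709 = \left(316 - 4 \cdot 2 \left(0 - 5\right)\right) - 223709 = \left(316 - 4 \cdot 2 \left(-5\right)\right) - 223709 = \left(316 - -40\right) - 223709 = \left(316 + 40\right) - 223709 = 356 - 223709 = -223353$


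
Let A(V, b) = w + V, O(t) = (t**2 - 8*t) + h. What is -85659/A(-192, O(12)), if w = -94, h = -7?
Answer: 85659/286 ≈ 299.51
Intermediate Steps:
O(t) = -7 + t**2 - 8*t (O(t) = (t**2 - 8*t) - 7 = -7 + t**2 - 8*t)
A(V, b) = -94 + V
-85659/A(-192, O(12)) = -85659/(-94 - 192) = -85659/(-286) = -85659*(-1/286) = 85659/286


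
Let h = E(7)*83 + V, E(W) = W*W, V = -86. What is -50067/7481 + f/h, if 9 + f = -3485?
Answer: -225455341/29781861 ≈ -7.5702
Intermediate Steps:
E(W) = W**2
f = -3494 (f = -9 - 3485 = -3494)
h = 3981 (h = 7**2*83 - 86 = 49*83 - 86 = 4067 - 86 = 3981)
-50067/7481 + f/h = -50067/7481 - 3494/3981 = -225455341/29781861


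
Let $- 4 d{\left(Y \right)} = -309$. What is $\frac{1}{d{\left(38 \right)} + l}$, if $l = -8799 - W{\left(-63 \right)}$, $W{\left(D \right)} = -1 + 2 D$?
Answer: $- \frac{4}{34379} \approx -0.00011635$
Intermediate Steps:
$d{\left(Y \right)} = \frac{309}{4}$ ($d{\left(Y \right)} = \left(- \frac{1}{4}\right) \left(-309\right) = \frac{309}{4}$)
$l = -8672$ ($l = -8799 - \left(-1 + 2 \left(-63\right)\right) = -8799 - \left(-1 - 126\right) = -8799 - -127 = -8799 + 127 = -8672$)
$\frac{1}{d{\left(38 \right)} + l} = \frac{1}{\frac{309}{4} - 8672} = \frac{1}{- \frac{34379}{4}} = - \frac{4}{34379}$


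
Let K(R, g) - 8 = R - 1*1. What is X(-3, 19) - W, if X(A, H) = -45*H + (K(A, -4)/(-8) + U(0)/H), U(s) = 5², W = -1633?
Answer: 29595/38 ≈ 778.82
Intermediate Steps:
U(s) = 25
K(R, g) = 7 + R (K(R, g) = 8 + (R - 1*1) = 8 + (R - 1) = 8 + (-1 + R) = 7 + R)
X(A, H) = -7/8 - 45*H + 25/H - A/8 (X(A, H) = -45*H + ((7 + A)/(-8) + 25/H) = -45*H + ((7 + A)*(-⅛) + 25/H) = -45*H + ((-7/8 - A/8) + 25/H) = -45*H + (-7/8 + 25/H - A/8) = -7/8 - 45*H + 25/H - A/8)
X(-3, 19) - W = (⅛)*(200 - 1*19*(7 - 3 + 360*19))/19 - 1*(-1633) = (⅛)*(1/19)*(200 - 1*19*(7 - 3 + 6840)) + 1633 = (⅛)*(1/19)*(200 - 1*19*6844) + 1633 = (⅛)*(1/19)*(200 - 130036) + 1633 = (⅛)*(1/19)*(-129836) + 1633 = -32459/38 + 1633 = 29595/38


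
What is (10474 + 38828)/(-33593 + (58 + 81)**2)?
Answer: -24651/7136 ≈ -3.4545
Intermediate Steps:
(10474 + 38828)/(-33593 + (58 + 81)**2) = 49302/(-33593 + 139**2) = 49302/(-33593 + 19321) = 49302/(-14272) = 49302*(-1/14272) = -24651/7136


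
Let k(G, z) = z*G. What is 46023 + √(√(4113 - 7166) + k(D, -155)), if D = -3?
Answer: 46023 + √(465 + I*√3053) ≈ 46045.0 + 1.2789*I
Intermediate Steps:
k(G, z) = G*z
46023 + √(√(4113 - 7166) + k(D, -155)) = 46023 + √(√(4113 - 7166) - 3*(-155)) = 46023 + √(√(-3053) + 465) = 46023 + √(I*√3053 + 465) = 46023 + √(465 + I*√3053)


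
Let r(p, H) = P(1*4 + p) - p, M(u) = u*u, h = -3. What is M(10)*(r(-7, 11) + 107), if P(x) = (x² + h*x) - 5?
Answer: 12700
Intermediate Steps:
P(x) = -5 + x² - 3*x (P(x) = (x² - 3*x) - 5 = -5 + x² - 3*x)
M(u) = u²
r(p, H) = -17 + (4 + p)² - 4*p (r(p, H) = (-5 + (1*4 + p)² - 3*(1*4 + p)) - p = (-5 + (4 + p)² - 3*(4 + p)) - p = (-5 + (4 + p)² + (-12 - 3*p)) - p = (-17 + (4 + p)² - 3*p) - p = -17 + (4 + p)² - 4*p)
M(10)*(r(-7, 11) + 107) = 10²*((-1 + (-7)² + 4*(-7)) + 107) = 100*((-1 + 49 - 28) + 107) = 100*(20 + 107) = 100*127 = 12700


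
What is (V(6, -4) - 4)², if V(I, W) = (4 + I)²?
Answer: 9216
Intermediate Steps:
(V(6, -4) - 4)² = ((4 + 6)² - 4)² = (10² - 4)² = (100 - 4)² = 96² = 9216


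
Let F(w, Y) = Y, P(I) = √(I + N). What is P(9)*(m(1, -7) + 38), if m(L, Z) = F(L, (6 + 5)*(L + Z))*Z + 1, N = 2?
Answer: 501*√11 ≈ 1661.6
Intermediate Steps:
P(I) = √(2 + I) (P(I) = √(I + 2) = √(2 + I))
m(L, Z) = 1 + Z*(11*L + 11*Z) (m(L, Z) = ((6 + 5)*(L + Z))*Z + 1 = (11*(L + Z))*Z + 1 = (11*L + 11*Z)*Z + 1 = Z*(11*L + 11*Z) + 1 = 1 + Z*(11*L + 11*Z))
P(9)*(m(1, -7) + 38) = √(2 + 9)*((1 + 11*(-7)*(1 - 7)) + 38) = √11*((1 + 11*(-7)*(-6)) + 38) = √11*((1 + 462) + 38) = √11*(463 + 38) = √11*501 = 501*√11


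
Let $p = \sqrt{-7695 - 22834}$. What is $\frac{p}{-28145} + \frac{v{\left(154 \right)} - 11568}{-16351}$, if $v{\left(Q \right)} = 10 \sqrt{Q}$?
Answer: $\frac{11568}{16351} - \frac{10 \sqrt{154}}{16351} - \frac{i \sqrt{30529}}{28145} \approx 0.69989 - 0.006208 i$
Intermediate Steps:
$p = i \sqrt{30529}$ ($p = \sqrt{-30529} = i \sqrt{30529} \approx 174.73 i$)
$\frac{p}{-28145} + \frac{v{\left(154 \right)} - 11568}{-16351} = \frac{i \sqrt{30529}}{-28145} + \frac{10 \sqrt{154} - 11568}{-16351} = i \sqrt{30529} \left(- \frac{1}{28145}\right) + \left(-11568 + 10 \sqrt{154}\right) \left(- \frac{1}{16351}\right) = - \frac{i \sqrt{30529}}{28145} + \left(\frac{11568}{16351} - \frac{10 \sqrt{154}}{16351}\right) = \frac{11568}{16351} - \frac{10 \sqrt{154}}{16351} - \frac{i \sqrt{30529}}{28145}$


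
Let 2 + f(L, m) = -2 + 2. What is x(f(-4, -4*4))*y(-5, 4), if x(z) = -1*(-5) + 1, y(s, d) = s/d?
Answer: -15/2 ≈ -7.5000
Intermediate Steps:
f(L, m) = -2 (f(L, m) = -2 + (-2 + 2) = -2 + 0 = -2)
x(z) = 6 (x(z) = 5 + 1 = 6)
x(f(-4, -4*4))*y(-5, 4) = 6*(-5/4) = -15/2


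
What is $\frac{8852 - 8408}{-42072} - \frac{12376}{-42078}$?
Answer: $\frac{20916685}{73762734} \approx 0.28357$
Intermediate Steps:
$\frac{8852 - 8408}{-42072} - \frac{12376}{-42078} = \left(8852 - 8408\right) \left(- \frac{1}{42072}\right) - - \frac{6188}{21039} = 444 \left(- \frac{1}{42072}\right) + \frac{6188}{21039} = - \frac{37}{3506} + \frac{6188}{21039} = \frac{20916685}{73762734}$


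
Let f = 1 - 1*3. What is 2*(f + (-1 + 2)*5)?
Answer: 6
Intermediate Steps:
f = -2 (f = 1 - 3 = -2)
2*(f + (-1 + 2)*5) = 2*(-2 + (-1 + 2)*5) = 2*(-2 + 1*5) = 2*(-2 + 5) = 2*3 = 6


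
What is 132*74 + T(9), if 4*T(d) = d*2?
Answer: 19545/2 ≈ 9772.5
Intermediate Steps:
T(d) = d/2 (T(d) = (d*2)/4 = (2*d)/4 = d/2)
132*74 + T(9) = 132*74 + (½)*9 = 9768 + 9/2 = 19545/2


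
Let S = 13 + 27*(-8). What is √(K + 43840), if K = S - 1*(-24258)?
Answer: √67895 ≈ 260.57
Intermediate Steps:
S = -203 (S = 13 - 216 = -203)
K = 24055 (K = -203 - 1*(-24258) = -203 + 24258 = 24055)
√(K + 43840) = √(24055 + 43840) = √67895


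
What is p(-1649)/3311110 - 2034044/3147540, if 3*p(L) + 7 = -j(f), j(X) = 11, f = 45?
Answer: -15306732532/23686025385 ≈ -0.64623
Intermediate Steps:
p(L) = -6 (p(L) = -7/3 + (-1*11)/3 = -7/3 + (1/3)*(-11) = -7/3 - 11/3 = -6)
p(-1649)/3311110 - 2034044/3147540 = -6/3311110 - 2034044/3147540 = -6*1/3311110 - 2034044*1/3147540 = -3/1655555 - 508511/786885 = -15306732532/23686025385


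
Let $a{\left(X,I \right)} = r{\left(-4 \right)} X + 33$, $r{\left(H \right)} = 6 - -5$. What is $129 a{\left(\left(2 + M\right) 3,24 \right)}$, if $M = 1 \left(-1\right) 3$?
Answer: $0$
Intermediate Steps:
$r{\left(H \right)} = 11$ ($r{\left(H \right)} = 6 + 5 = 11$)
$M = -3$ ($M = \left(-1\right) 3 = -3$)
$a{\left(X,I \right)} = 33 + 11 X$ ($a{\left(X,I \right)} = 11 X + 33 = 33 + 11 X$)
$129 a{\left(\left(2 + M\right) 3,24 \right)} = 129 \left(33 + 11 \left(2 - 3\right) 3\right) = 129 \left(33 + 11 \left(\left(-1\right) 3\right)\right) = 129 \left(33 + 11 \left(-3\right)\right) = 129 \left(33 - 33\right) = 129 \cdot 0 = 0$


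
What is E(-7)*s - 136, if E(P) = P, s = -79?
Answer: 417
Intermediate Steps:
E(-7)*s - 136 = -7*(-79) - 136 = 553 - 136 = 417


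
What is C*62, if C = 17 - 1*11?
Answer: 372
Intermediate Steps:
C = 6 (C = 17 - 11 = 6)
C*62 = 6*62 = 372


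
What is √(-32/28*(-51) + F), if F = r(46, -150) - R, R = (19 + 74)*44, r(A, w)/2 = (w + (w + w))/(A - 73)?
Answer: 2*I*√441042/21 ≈ 63.249*I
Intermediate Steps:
r(A, w) = 6*w/(-73 + A) (r(A, w) = 2*((w + (w + w))/(A - 73)) = 2*((w + 2*w)/(-73 + A)) = 2*((3*w)/(-73 + A)) = 2*(3*w/(-73 + A)) = 6*w/(-73 + A))
R = 4092 (R = 93*44 = 4092)
F = -12176/3 (F = 6*(-150)/(-73 + 46) - 1*4092 = 6*(-150)/(-27) - 4092 = 6*(-150)*(-1/27) - 4092 = 100/3 - 4092 = -12176/3 ≈ -4058.7)
√(-32/28*(-51) + F) = √(-32/28*(-51) - 12176/3) = √(-32*1/28*(-51) - 12176/3) = √(-8/7*(-51) - 12176/3) = √(408/7 - 12176/3) = √(-84008/21) = 2*I*√441042/21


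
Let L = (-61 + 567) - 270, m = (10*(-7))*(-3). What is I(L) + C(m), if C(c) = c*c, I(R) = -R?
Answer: 43864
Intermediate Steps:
m = 210 (m = -70*(-3) = 210)
L = 236 (L = 506 - 270 = 236)
C(c) = c**2
I(L) + C(m) = -1*236 + 210**2 = -236 + 44100 = 43864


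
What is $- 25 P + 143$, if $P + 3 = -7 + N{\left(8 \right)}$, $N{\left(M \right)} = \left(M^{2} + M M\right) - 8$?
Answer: $-2607$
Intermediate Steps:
$N{\left(M \right)} = -8 + 2 M^{2}$ ($N{\left(M \right)} = \left(M^{2} + M^{2}\right) - 8 = 2 M^{2} - 8 = -8 + 2 M^{2}$)
$P = 110$ ($P = -3 - \left(15 - 128\right) = -3 + \left(-7 + \left(-8 + 2 \cdot 64\right)\right) = -3 + \left(-7 + \left(-8 + 128\right)\right) = -3 + \left(-7 + 120\right) = -3 + 113 = 110$)
$- 25 P + 143 = \left(-25\right) 110 + 143 = -2750 + 143 = -2607$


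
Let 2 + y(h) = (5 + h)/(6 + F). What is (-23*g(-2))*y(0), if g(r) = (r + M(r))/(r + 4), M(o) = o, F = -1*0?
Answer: -161/3 ≈ -53.667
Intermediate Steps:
F = 0
y(h) = -7/6 + h/6 (y(h) = -2 + (5 + h)/(6 + 0) = -2 + (5 + h)/6 = -2 + (5 + h)*(⅙) = -2 + (⅚ + h/6) = -7/6 + h/6)
g(r) = 2*r/(4 + r) (g(r) = (r + r)/(r + 4) = (2*r)/(4 + r) = 2*r/(4 + r))
(-23*g(-2))*y(0) = (-46*(-2)/(4 - 2))*(-7/6 + (⅙)*0) = (-46*(-2)/2)*(-7/6 + 0) = -46*(-2)/2*(-7/6) = -23*(-2)*(-7/6) = 46*(-7/6) = -161/3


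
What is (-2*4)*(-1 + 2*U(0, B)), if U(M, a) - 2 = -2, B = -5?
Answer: 8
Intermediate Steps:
U(M, a) = 0 (U(M, a) = 2 - 2 = 0)
(-2*4)*(-1 + 2*U(0, B)) = (-2*4)*(-1 + 2*0) = -8*(-1 + 0) = -8*(-1) = 8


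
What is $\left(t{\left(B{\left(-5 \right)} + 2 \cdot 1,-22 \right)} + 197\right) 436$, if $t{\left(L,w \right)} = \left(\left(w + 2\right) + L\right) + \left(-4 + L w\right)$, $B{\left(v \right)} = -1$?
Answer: $66272$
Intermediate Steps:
$t{\left(L,w \right)} = -2 + L + w + L w$ ($t{\left(L,w \right)} = \left(\left(2 + w\right) + L\right) + \left(-4 + L w\right) = \left(2 + L + w\right) + \left(-4 + L w\right) = -2 + L + w + L w$)
$\left(t{\left(B{\left(-5 \right)} + 2 \cdot 1,-22 \right)} + 197\right) 436 = \left(\left(-2 + \left(-1 + 2 \cdot 1\right) - 22 + \left(-1 + 2 \cdot 1\right) \left(-22\right)\right) + 197\right) 436 = \left(\left(-2 + \left(-1 + 2\right) - 22 + \left(-1 + 2\right) \left(-22\right)\right) + 197\right) 436 = \left(\left(-2 + 1 - 22 + 1 \left(-22\right)\right) + 197\right) 436 = \left(\left(-2 + 1 - 22 - 22\right) + 197\right) 436 = \left(-45 + 197\right) 436 = 152 \cdot 436 = 66272$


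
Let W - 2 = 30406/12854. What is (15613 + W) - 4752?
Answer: 69831704/6427 ≈ 10865.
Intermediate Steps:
W = 28057/6427 (W = 2 + 30406/12854 = 2 + 30406*(1/12854) = 2 + 15203/6427 = 28057/6427 ≈ 4.3655)
(15613 + W) - 4752 = (15613 + 28057/6427) - 4752 = 100372808/6427 - 4752 = 69831704/6427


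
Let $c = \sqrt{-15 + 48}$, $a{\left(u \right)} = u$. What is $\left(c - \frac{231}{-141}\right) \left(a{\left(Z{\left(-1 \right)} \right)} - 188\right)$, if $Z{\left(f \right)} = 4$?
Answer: $- \frac{14168}{47} - 184 \sqrt{33} \approx -1358.4$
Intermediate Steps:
$c = \sqrt{33} \approx 5.7446$
$\left(c - \frac{231}{-141}\right) \left(a{\left(Z{\left(-1 \right)} \right)} - 188\right) = \left(\sqrt{33} - \frac{231}{-141}\right) \left(4 - 188\right) = \left(\sqrt{33} - - \frac{77}{47}\right) \left(-184\right) = \left(\sqrt{33} + \frac{77}{47}\right) \left(-184\right) = \left(\frac{77}{47} + \sqrt{33}\right) \left(-184\right) = - \frac{14168}{47} - 184 \sqrt{33}$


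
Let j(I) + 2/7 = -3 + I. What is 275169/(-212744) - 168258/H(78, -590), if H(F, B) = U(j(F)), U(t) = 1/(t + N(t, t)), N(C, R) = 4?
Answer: -2817647397105/212744 ≈ -1.3244e+7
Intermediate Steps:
j(I) = -23/7 + I (j(I) = -2/7 + (-3 + I) = -23/7 + I)
U(t) = 1/(4 + t) (U(t) = 1/(t + 4) = 1/(4 + t))
H(F, B) = 1/(5/7 + F) (H(F, B) = 1/(4 + (-23/7 + F)) = 1/(5/7 + F))
275169/(-212744) - 168258/H(78, -590) = 275169/(-212744) - 168258/(7/(5 + 7*78)) = 275169*(-1/212744) - 168258/(7/(5 + 546)) = -275169/212744 - 168258/(7/551) = -275169/212744 - 168258/(7*(1/551)) = -275169/212744 - 168258/7/551 = -275169/212744 - 168258*551/7 = -275169/212744 - 92710158/7 = -2817647397105/212744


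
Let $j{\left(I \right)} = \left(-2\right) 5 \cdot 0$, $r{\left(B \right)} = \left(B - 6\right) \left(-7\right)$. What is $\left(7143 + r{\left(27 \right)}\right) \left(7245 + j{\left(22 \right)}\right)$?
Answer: $50686020$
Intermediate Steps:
$r{\left(B \right)} = 42 - 7 B$ ($r{\left(B \right)} = \left(-6 + B\right) \left(-7\right) = 42 - 7 B$)
$j{\left(I \right)} = 0$ ($j{\left(I \right)} = \left(-10\right) 0 = 0$)
$\left(7143 + r{\left(27 \right)}\right) \left(7245 + j{\left(22 \right)}\right) = \left(7143 + \left(42 - 189\right)\right) \left(7245 + 0\right) = \left(7143 + \left(42 - 189\right)\right) 7245 = \left(7143 - 147\right) 7245 = 6996 \cdot 7245 = 50686020$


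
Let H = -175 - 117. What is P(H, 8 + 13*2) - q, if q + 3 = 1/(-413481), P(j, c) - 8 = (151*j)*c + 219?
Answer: -619765843937/413481 ≈ -1.4989e+6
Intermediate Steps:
H = -292
P(j, c) = 227 + 151*c*j (P(j, c) = 8 + ((151*j)*c + 219) = 8 + (151*c*j + 219) = 8 + (219 + 151*c*j) = 227 + 151*c*j)
q = -1240444/413481 (q = -3 + 1/(-413481) = -3 - 1/413481 = -1240444/413481 ≈ -3.0000)
P(H, 8 + 13*2) - q = (227 + 151*(8 + 13*2)*(-292)) - 1*(-1240444/413481) = (227 + 151*(8 + 26)*(-292)) + 1240444/413481 = (227 + 151*34*(-292)) + 1240444/413481 = (227 - 1499128) + 1240444/413481 = -1498901 + 1240444/413481 = -619765843937/413481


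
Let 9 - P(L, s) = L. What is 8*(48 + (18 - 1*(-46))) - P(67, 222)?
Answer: 954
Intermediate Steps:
P(L, s) = 9 - L
8*(48 + (18 - 1*(-46))) - P(67, 222) = 8*(48 + (18 - 1*(-46))) - (9 - 1*67) = 8*(48 + (18 + 46)) - (9 - 67) = 8*(48 + 64) - 1*(-58) = 8*112 + 58 = 896 + 58 = 954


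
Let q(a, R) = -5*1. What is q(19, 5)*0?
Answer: 0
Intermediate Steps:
q(a, R) = -5
q(19, 5)*0 = -5*0 = 0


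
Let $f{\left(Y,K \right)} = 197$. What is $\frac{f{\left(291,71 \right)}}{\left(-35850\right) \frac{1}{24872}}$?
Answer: $- \frac{2449892}{17925} \approx -136.67$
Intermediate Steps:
$\frac{f{\left(291,71 \right)}}{\left(-35850\right) \frac{1}{24872}} = \frac{197}{\left(-35850\right) \frac{1}{24872}} = \frac{197}{- \frac{17925}{12436}} = 197 \left(- \frac{12436}{17925}\right) = - \frac{2449892}{17925}$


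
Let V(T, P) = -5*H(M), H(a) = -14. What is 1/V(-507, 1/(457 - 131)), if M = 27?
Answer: 1/70 ≈ 0.014286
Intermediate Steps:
V(T, P) = 70 (V(T, P) = -5*(-14) = 70)
1/V(-507, 1/(457 - 131)) = 1/70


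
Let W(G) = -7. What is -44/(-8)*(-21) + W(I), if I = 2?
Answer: -245/2 ≈ -122.50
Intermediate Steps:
-44/(-8)*(-21) + W(I) = -44/(-8)*(-21) - 7 = -44*(-⅛)*(-21) - 7 = (11/2)*(-21) - 7 = -231/2 - 7 = -245/2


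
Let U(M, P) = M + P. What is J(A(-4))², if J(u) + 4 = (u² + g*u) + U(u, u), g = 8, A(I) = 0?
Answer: 16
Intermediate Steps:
J(u) = -4 + u² + 10*u (J(u) = -4 + ((u² + 8*u) + (u + u)) = -4 + ((u² + 8*u) + 2*u) = -4 + (u² + 10*u) = -4 + u² + 10*u)
J(A(-4))² = (-4 + 0² + 10*0)² = (-4 + 0 + 0)² = (-4)² = 16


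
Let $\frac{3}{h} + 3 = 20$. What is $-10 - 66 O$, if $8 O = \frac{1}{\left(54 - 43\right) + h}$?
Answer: $- \frac{8161}{760} \approx -10.738$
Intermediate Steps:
$h = \frac{3}{17}$ ($h = \frac{3}{-3 + 20} = \frac{3}{17} \approx 0.17647$)
$O = \frac{17}{1520}$ ($O = \frac{1}{8 \left(\left(54 - 43\right) + \frac{3}{17}\right)} = \frac{1}{8 \left(11 + \frac{3}{17}\right)} = \frac{1}{8 \cdot \frac{190}{17}} = \frac{1}{8} \cdot \frac{17}{190} = \frac{17}{1520} \approx 0.011184$)
$-10 - 66 O = -10 - \frac{561}{760} = - \frac{8161}{760}$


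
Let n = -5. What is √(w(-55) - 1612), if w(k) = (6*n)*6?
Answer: 16*I*√7 ≈ 42.332*I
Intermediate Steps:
w(k) = -180 (w(k) = (6*(-5))*6 = -30*6 = -180)
√(w(-55) - 1612) = √(-180 - 1612) = √(-1792) = 16*I*√7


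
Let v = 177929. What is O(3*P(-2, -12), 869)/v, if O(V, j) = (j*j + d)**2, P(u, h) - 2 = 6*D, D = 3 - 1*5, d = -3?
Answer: 570263604964/177929 ≈ 3.2050e+6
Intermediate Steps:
D = -2 (D = 3 - 5 = -2)
P(u, h) = -10 (P(u, h) = 2 + 6*(-2) = 2 - 12 = -10)
O(V, j) = (-3 + j**2)**2 (O(V, j) = (j*j - 3)**2 = (j**2 - 3)**2 = (-3 + j**2)**2)
O(3*P(-2, -12), 869)/v = (-3 + 869**2)**2/177929 = (-3 + 755161)**2*(1/177929) = 755158**2*(1/177929) = 570263604964*(1/177929) = 570263604964/177929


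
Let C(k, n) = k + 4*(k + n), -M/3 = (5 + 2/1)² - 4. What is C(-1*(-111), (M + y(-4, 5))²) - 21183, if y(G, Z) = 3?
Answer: 49068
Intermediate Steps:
M = -135 (M = -3*((5 + 2/1)² - 4) = -3*((5 + 2*1)² - 4) = -3*((5 + 2)² - 4) = -3*(7² - 4) = -3*(49 - 4) = -3*45 = -135)
C(k, n) = 4*n + 5*k (C(k, n) = k + (4*k + 4*n) = 4*n + 5*k)
C(-1*(-111), (M + y(-4, 5))²) - 21183 = (4*(-135 + 3)² + 5*(-1*(-111))) - 21183 = (4*(-132)² + 5*111) - 21183 = (4*17424 + 555) - 21183 = (69696 + 555) - 21183 = 70251 - 21183 = 49068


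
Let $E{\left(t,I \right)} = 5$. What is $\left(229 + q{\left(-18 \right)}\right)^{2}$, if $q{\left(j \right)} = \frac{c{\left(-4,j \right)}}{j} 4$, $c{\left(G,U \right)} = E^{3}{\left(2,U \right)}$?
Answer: $\frac{3279721}{81} \approx 40490.0$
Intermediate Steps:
$c{\left(G,U \right)} = 125$ ($c{\left(G,U \right)} = 5^{3} = 125$)
$q{\left(j \right)} = \frac{500}{j}$ ($q{\left(j \right)} = \frac{125}{j} 4 = \frac{500}{j}$)
$\left(229 + q{\left(-18 \right)}\right)^{2} = \left(229 + \frac{500}{-18}\right)^{2} = \left(229 + 500 \left(- \frac{1}{18}\right)\right)^{2} = \left(229 - \frac{250}{9}\right)^{2} = \left(\frac{1811}{9}\right)^{2} = \frac{3279721}{81}$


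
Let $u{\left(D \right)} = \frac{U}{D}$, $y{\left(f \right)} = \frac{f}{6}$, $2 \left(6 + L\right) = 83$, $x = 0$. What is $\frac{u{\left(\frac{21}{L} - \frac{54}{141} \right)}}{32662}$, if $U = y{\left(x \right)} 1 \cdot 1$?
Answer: $0$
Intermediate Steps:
$L = \frac{71}{2}$ ($L = -6 + \frac{1}{2} \cdot 83 = -6 + \frac{83}{2} = \frac{71}{2} \approx 35.5$)
$y{\left(f \right)} = \frac{f}{6}$ ($y{\left(f \right)} = f \frac{1}{6} = \frac{f}{6}$)
$U = 0$ ($U = \frac{1}{6} \cdot 0 \cdot 1 \cdot 1 = 0 \cdot 1 \cdot 1 = 0 \cdot 1 = 0$)
$u{\left(D \right)} = 0$ ($u{\left(D \right)} = \frac{0}{D} = 0$)
$\frac{u{\left(\frac{21}{L} - \frac{54}{141} \right)}}{32662} = \frac{0}{32662} = 0 \cdot \frac{1}{32662} = 0$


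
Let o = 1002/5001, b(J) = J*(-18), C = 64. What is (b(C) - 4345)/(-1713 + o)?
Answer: 9163499/2855237 ≈ 3.2094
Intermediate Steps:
b(J) = -18*J
o = 334/1667 (o = 1002*(1/5001) = 334/1667 ≈ 0.20036)
(b(C) - 4345)/(-1713 + o) = (-18*64 - 4345)/(-1713 + 334/1667) = (-1152 - 4345)/(-2855237/1667) = -5497*(-1667/2855237) = 9163499/2855237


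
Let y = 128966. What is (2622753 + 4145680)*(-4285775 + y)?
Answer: -28135083210297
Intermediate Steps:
(2622753 + 4145680)*(-4285775 + y) = (2622753 + 4145680)*(-4285775 + 128966) = 6768433*(-4156809) = -28135083210297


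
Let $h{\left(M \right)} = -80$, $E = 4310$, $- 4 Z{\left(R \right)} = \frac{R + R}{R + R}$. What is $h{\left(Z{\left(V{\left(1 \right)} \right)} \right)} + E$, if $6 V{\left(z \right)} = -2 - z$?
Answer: $4230$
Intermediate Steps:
$V{\left(z \right)} = - \frac{1}{3} - \frac{z}{6}$ ($V{\left(z \right)} = \frac{-2 - z}{6} = - \frac{1}{3} - \frac{z}{6}$)
$Z{\left(R \right)} = - \frac{1}{4}$ ($Z{\left(R \right)} = - \frac{\left(R + R\right) \frac{1}{R + R}}{4} = - \frac{2 R \frac{1}{2 R}}{4} = \left(- \frac{1}{4}\right) 1 = - \frac{1}{4}$)
$h{\left(Z{\left(V{\left(1 \right)} \right)} \right)} + E = -80 + 4310 = 4230$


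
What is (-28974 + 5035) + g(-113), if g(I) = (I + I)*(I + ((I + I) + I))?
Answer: 78213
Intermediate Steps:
g(I) = 8*I² (g(I) = (2*I)*(I + (2*I + I)) = (2*I)*(I + 3*I) = (2*I)*(4*I) = 8*I²)
(-28974 + 5035) + g(-113) = (-28974 + 5035) + 8*(-113)² = -23939 + 8*12769 = -23939 + 102152 = 78213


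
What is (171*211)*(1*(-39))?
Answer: -1407159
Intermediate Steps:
(171*211)*(1*(-39)) = 36081*(-39) = -1407159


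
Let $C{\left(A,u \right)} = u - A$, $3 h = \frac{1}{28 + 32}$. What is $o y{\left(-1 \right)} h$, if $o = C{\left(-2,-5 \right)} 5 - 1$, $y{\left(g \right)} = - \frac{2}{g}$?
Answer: $- \frac{8}{45} \approx -0.17778$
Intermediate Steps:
$h = \frac{1}{180}$ ($h = \frac{1}{3 \left(28 + 32\right)} = \frac{1}{3 \cdot 60} = \frac{1}{3} \cdot \frac{1}{60} = \frac{1}{180} \approx 0.0055556$)
$o = -16$ ($o = \left(-5 - -2\right) 5 - 1 = \left(-5 + 2\right) 5 - 1 = \left(-3\right) 5 - 1 = -15 - 1 = -16$)
$o y{\left(-1 \right)} h = - 16 \left(- \frac{2}{-1}\right) \frac{1}{180} = - 16 \left(\left(-2\right) \left(-1\right)\right) \frac{1}{180} = \left(-16\right) 2 \cdot \frac{1}{180} = \left(-32\right) \frac{1}{180} = - \frac{8}{45}$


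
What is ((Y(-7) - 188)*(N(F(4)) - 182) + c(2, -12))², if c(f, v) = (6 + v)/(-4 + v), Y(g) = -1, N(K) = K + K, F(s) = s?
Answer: 69216874281/64 ≈ 1.0815e+9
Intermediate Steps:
N(K) = 2*K
c(f, v) = (6 + v)/(-4 + v)
((Y(-7) - 188)*(N(F(4)) - 182) + c(2, -12))² = ((-1 - 188)*(2*4 - 182) + (6 - 12)/(-4 - 12))² = (-189*(8 - 182) - 6/(-16))² = (-189*(-174) - 1/16*(-6))² = (32886 + 3/8)² = (263091/8)² = 69216874281/64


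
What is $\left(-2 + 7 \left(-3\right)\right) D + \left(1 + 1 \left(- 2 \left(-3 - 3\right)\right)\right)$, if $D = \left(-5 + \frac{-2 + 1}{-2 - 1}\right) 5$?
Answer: $\frac{1649}{3} \approx 549.67$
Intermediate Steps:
$D = - \frac{70}{3}$ ($D = \left(-5 - \frac{1}{-3}\right) 5 = \left(-5 - - \frac{1}{3}\right) 5 = \left(-5 + \frac{1}{3}\right) 5 = \left(- \frac{14}{3}\right) 5 = - \frac{70}{3} \approx -23.333$)
$\left(-2 + 7 \left(-3\right)\right) D + \left(1 + 1 \left(- 2 \left(-3 - 3\right)\right)\right) = \left(-2 + 7 \left(-3\right)\right) \left(- \frac{70}{3}\right) + \left(1 + 1 \left(- 2 \left(-3 - 3\right)\right)\right) = \left(-2 - 21\right) \left(- \frac{70}{3}\right) + \left(1 + 1 \left(\left(-2\right) \left(-6\right)\right)\right) = \left(-23\right) \left(- \frac{70}{3}\right) + \left(1 + 1 \cdot 12\right) = \frac{1610}{3} + \left(1 + 12\right) = \frac{1610}{3} + 13 = \frac{1649}{3}$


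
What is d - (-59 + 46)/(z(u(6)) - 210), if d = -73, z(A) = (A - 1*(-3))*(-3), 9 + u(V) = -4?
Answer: -13153/180 ≈ -73.072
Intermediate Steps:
u(V) = -13 (u(V) = -9 - 4 = -13)
z(A) = -9 - 3*A (z(A) = (A + 3)*(-3) = (3 + A)*(-3) = -9 - 3*A)
d - (-59 + 46)/(z(u(6)) - 210) = -73 - (-59 + 46)/((-9 - 3*(-13)) - 210) = -73 - (-13)/((-9 + 39) - 210) = -73 - (-13)/(30 - 210) = -73 - (-13)/(-180) = -73 - (-13)*(-1)/180 = -73 - 1*13/180 = -73 - 13/180 = -13153/180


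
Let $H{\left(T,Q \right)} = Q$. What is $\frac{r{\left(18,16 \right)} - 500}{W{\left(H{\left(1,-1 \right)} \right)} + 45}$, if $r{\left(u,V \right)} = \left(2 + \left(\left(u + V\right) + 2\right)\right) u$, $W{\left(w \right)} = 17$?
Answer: $\frac{92}{31} \approx 2.9677$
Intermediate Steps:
$r{\left(u,V \right)} = u \left(4 + V + u\right)$ ($r{\left(u,V \right)} = \left(2 + \left(\left(V + u\right) + 2\right)\right) u = \left(2 + \left(2 + V + u\right)\right) u = \left(4 + V + u\right) u = u \left(4 + V + u\right)$)
$\frac{r{\left(18,16 \right)} - 500}{W{\left(H{\left(1,-1 \right)} \right)} + 45} = \frac{18 \left(4 + 16 + 18\right) - 500}{17 + 45} = \frac{18 \cdot 38 - 500}{62} = \left(684 - 500\right) \frac{1}{62} = 184 \cdot \frac{1}{62} = \frac{92}{31}$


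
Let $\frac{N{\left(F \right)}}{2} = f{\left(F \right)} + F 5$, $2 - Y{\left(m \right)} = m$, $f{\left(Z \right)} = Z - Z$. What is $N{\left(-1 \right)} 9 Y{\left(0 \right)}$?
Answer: $-180$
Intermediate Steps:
$f{\left(Z \right)} = 0$
$Y{\left(m \right)} = 2 - m$
$N{\left(F \right)} = 10 F$ ($N{\left(F \right)} = 2 \left(0 + F 5\right) = 2 \left(0 + 5 F\right) = 2 \cdot 5 F = 10 F$)
$N{\left(-1 \right)} 9 Y{\left(0 \right)} = 10 \left(-1\right) 9 \left(2 - 0\right) = \left(-10\right) 9 \left(2 + 0\right) = \left(-90\right) 2 = -180$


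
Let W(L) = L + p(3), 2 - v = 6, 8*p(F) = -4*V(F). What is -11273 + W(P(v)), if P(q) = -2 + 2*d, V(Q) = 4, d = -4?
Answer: -11285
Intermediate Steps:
p(F) = -2 (p(F) = (-4*4)/8 = (⅛)*(-16) = -2)
v = -4 (v = 2 - 1*6 = 2 - 6 = -4)
P(q) = -10 (P(q) = -2 + 2*(-4) = -2 - 8 = -10)
W(L) = -2 + L (W(L) = L - 2 = -2 + L)
-11273 + W(P(v)) = -11273 + (-2 - 10) = -11273 - 12 = -11285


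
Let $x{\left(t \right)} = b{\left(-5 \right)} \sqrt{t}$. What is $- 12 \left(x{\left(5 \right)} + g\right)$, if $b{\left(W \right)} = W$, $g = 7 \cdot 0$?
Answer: $60 \sqrt{5} \approx 134.16$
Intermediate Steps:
$g = 0$
$x{\left(t \right)} = - 5 \sqrt{t}$
$- 12 \left(x{\left(5 \right)} + g\right) = - 12 \left(- 5 \sqrt{5} + 0\right) = - 12 \left(- 5 \sqrt{5}\right) = 60 \sqrt{5}$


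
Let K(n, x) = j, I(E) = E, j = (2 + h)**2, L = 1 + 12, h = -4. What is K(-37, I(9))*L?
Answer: 52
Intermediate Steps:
L = 13
j = 4 (j = (2 - 4)**2 = (-2)**2 = 4)
K(n, x) = 4
K(-37, I(9))*L = 4*13 = 52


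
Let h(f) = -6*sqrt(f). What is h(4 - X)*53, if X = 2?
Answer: -318*sqrt(2) ≈ -449.72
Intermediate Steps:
h(4 - X)*53 = -6*sqrt(4 - 1*2)*53 = -6*sqrt(4 - 2)*53 = -6*sqrt(2)*53 = -318*sqrt(2)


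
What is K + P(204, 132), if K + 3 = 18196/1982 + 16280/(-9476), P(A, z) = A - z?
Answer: 179509643/2347679 ≈ 76.463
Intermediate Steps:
K = 10476755/2347679 (K = -3 + (18196/1982 + 16280/(-9476)) = -3 + (18196*(1/1982) + 16280*(-1/9476)) = -3 + (9098/991 - 4070/2369) = -3 + 17519792/2347679 = 10476755/2347679 ≈ 4.4626)
K + P(204, 132) = 10476755/2347679 + (204 - 1*132) = 10476755/2347679 + (204 - 132) = 10476755/2347679 + 72 = 179509643/2347679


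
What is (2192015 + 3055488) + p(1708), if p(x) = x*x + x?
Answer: 8166475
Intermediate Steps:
p(x) = x + x² (p(x) = x² + x = x + x²)
(2192015 + 3055488) + p(1708) = (2192015 + 3055488) + 1708*(1 + 1708) = 5247503 + 1708*1709 = 5247503 + 2918972 = 8166475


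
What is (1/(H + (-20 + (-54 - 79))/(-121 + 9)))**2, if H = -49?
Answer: 12544/28462225 ≈ 0.00044072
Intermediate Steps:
(1/(H + (-20 + (-54 - 79))/(-121 + 9)))**2 = (1/(-49 + (-20 + (-54 - 79))/(-121 + 9)))**2 = (1/(-49 + (-20 - 133)/(-112)))**2 = (1/(-49 - 153*(-1/112)))**2 = (1/(-49 + 153/112))**2 = (1/(-5335/112))**2 = (-112/5335)**2 = 12544/28462225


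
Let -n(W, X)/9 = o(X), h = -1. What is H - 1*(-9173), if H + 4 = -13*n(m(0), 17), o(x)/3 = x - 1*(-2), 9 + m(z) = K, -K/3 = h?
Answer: 15838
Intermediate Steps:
K = 3 (K = -3*(-1) = 3)
m(z) = -6 (m(z) = -9 + 3 = -6)
o(x) = 6 + 3*x (o(x) = 3*(x - 1*(-2)) = 3*(x + 2) = 3*(2 + x) = 6 + 3*x)
n(W, X) = -54 - 27*X (n(W, X) = -9*(6 + 3*X) = -54 - 27*X)
H = 6665 (H = -4 - 13*(-54 - 27*17) = -4 - 13*(-54 - 459) = -4 - 13*(-513) = -4 + 6669 = 6665)
H - 1*(-9173) = 6665 - 1*(-9173) = 6665 + 9173 = 15838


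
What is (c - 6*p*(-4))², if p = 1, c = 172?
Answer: 38416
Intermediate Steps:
(c - 6*p*(-4))² = (172 - 6*1*(-4))² = (172 - 6*(-4))² = (172 + 24)² = 196² = 38416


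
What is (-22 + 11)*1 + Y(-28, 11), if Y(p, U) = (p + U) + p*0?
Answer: -28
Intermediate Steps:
Y(p, U) = U + p (Y(p, U) = (U + p) + 0 = U + p)
(-22 + 11)*1 + Y(-28, 11) = (-22 + 11)*1 + (11 - 28) = -11*1 - 17 = -11 - 17 = -28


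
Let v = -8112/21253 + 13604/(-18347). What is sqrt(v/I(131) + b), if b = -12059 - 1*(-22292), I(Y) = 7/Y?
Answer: sqrt(1552675105714894862845)/389928791 ≈ 101.05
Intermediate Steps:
b = 10233 (b = -12059 + 22292 = 10233)
v = -437956676/389928791 (v = -8112*1/21253 + 13604*(-1/18347) = -8112/21253 - 13604/18347 = -437956676/389928791 ≈ -1.1232)
sqrt(v/I(131) + b) = sqrt(-437956676/(389928791*(7/131)) + 10233) = sqrt(-437956676/(389928791*(7*(1/131))) + 10233) = sqrt(-437956676/(389928791*7/131) + 10233) = sqrt(-437956676/389928791*131/7 + 10233) = sqrt(-57372324556/2729501537 + 10233) = sqrt(27873616903565/2729501537) = sqrt(1552675105714894862845)/389928791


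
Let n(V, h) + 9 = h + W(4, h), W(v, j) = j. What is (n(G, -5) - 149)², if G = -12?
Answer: 28224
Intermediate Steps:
n(V, h) = -9 + 2*h (n(V, h) = -9 + (h + h) = -9 + 2*h)
(n(G, -5) - 149)² = ((-9 + 2*(-5)) - 149)² = ((-9 - 10) - 149)² = (-19 - 149)² = (-168)² = 28224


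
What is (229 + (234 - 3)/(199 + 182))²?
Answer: 850305600/16129 ≈ 52719.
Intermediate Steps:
(229 + (234 - 3)/(199 + 182))² = (229 + 231/381)² = (229 + 231*(1/381))² = (229 + 77/127)² = (29160/127)² = 850305600/16129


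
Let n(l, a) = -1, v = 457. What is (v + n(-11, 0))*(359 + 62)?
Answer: 191976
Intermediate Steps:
(v + n(-11, 0))*(359 + 62) = (457 - 1)*(359 + 62) = 456*421 = 191976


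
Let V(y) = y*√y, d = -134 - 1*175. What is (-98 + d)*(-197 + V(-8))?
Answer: 80179 + 6512*I*√2 ≈ 80179.0 + 9209.4*I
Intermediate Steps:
d = -309 (d = -134 - 175 = -309)
V(y) = y^(3/2)
(-98 + d)*(-197 + V(-8)) = (-98 - 309)*(-197 + (-8)^(3/2)) = -407*(-197 - 16*I*√2) = 80179 + 6512*I*√2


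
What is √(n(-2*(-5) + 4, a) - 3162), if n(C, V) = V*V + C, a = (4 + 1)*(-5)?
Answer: 29*I*√3 ≈ 50.229*I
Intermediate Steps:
a = -25 (a = 5*(-5) = -25)
n(C, V) = C + V² (n(C, V) = V² + C = C + V²)
√(n(-2*(-5) + 4, a) - 3162) = √(((-2*(-5) + 4) + (-25)²) - 3162) = √(((10 + 4) + 625) - 3162) = √((14 + 625) - 3162) = √(639 - 3162) = √(-2523) = 29*I*√3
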